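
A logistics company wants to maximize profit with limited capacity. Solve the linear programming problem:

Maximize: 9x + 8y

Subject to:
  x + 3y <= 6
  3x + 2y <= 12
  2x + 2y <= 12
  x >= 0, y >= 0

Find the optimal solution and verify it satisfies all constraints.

Feasible vertices: (0, 0), (0, 2), (24/7, 6/7), (4, 0)
Objective 9x + 8y at each vertex:
  (0, 0): 0
  (0, 2): 16
  (24/7, 6/7): 264/7
  (4, 0): 36
Maximum is 264/7 at (24/7, 6/7).
Verify constraints at (x, y) = (24/7, 6/7):
  1*(24/7) + 3*(6/7) = 6 <= 6 (active)
  3*(24/7) + 2*(6/7) = 12 <= 12 (active)
  2*(24/7) + 2*(6/7) = 60/7 <= 12
  x = 24/7 >= 0, y = 6/7 >= 0. All constraints satisfied.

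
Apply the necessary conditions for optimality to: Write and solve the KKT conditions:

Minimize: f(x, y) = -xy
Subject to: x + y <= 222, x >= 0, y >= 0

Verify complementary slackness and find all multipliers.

Problem: min -xy s.t. x + y <= 222 (multiplier lambda), x >= 0 (mu_x), y >= 0 (mu_y)
KKT stationarity: -y + lambda - mu_x = 0, -x + lambda - mu_y = 0, with lambda, mu_x, mu_y >= 0
Complementary slackness: lambda*(x + y - 222) = 0, mu_x*x = 0, mu_y*y = 0
If lambda = 0: y = -mu_x <= 0 and x = -mu_y <= 0 force x = y = 0 with f = 0; but x = y = 111 is feasible with f = -12321 < 0, so this is not the minimum. Hence lambda > 0 and x + y = 222.
Try x > 0, y > 0 (so mu_x = mu_y = 0): y = lambda, x = lambda => x = y = lambda
x + y = 222 => 2*lambda = 222 => lambda = 111
x* = y* = 111 > 0, consistent with mu_x = mu_y = 0.
(Any feasible point with x = 0 or y = 0 has f = 0 > -12321, so the minimum is not on those boundaries.)
min(-xy) = -12321 (i.e. max xy = 12321)
Multipliers: lambda = 111, mu_x = 0, mu_y = 0
Complementary slackness: lambda*(x + y - 222) = 111*(111 + 111 - 222) = 0, mu_x*x = 0*111 = 0, mu_y*y = 0*111 = 0. Satisfied.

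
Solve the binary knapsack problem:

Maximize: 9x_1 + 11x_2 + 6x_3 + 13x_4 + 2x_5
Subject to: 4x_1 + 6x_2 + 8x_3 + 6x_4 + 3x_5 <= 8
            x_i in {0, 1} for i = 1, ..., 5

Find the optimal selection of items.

Items: item 1 (v=9, w=4), item 2 (v=11, w=6), item 3 (v=6, w=8), item 4 (v=13, w=6), item 5 (v=2, w=3)
Capacity: 8
Checking all 32 subsets (w = total weight, v = total value):
  {}: w = 0, v = 0
  {1}: w = 4, v = 9
  {2}: w = 6, v = 11
  {3}: w = 8, v = 6
  {4}: w = 6, v = 13
  {5}: w = 3, v = 2
  {1, 2}: w = 10 > 8, infeasible
  {1, 3}: w = 12 > 8, infeasible
  {1, 4}: w = 10 > 8, infeasible
  {1, 5}: w = 7, v = 11
  {2, 3}: w = 14 > 8, infeasible
  {2, 4}: w = 12 > 8, infeasible
  {2, 5}: w = 9 > 8, infeasible
  {3, 4}: w = 14 > 8, infeasible
  {3, 5}: w = 11 > 8, infeasible
  {4, 5}: w = 9 > 8, infeasible
  {1, 2, 3}: w = 18 > 8, infeasible
  {1, 2, 4}: w = 16 > 8, infeasible
  {1, 2, 5}: w = 13 > 8, infeasible
  {1, 3, 4}: w = 18 > 8, infeasible
  {1, 3, 5}: w = 15 > 8, infeasible
  {1, 4, 5}: w = 13 > 8, infeasible
  {2, 3, 4}: w = 20 > 8, infeasible
  {2, 3, 5}: w = 17 > 8, infeasible
  {2, 4, 5}: w = 15 > 8, infeasible
  {3, 4, 5}: w = 17 > 8, infeasible
  {1, 2, 3, 4}: w = 24 > 8, infeasible
  {1, 2, 3, 5}: w = 21 > 8, infeasible
  {1, 2, 4, 5}: w = 19 > 8, infeasible
  {1, 3, 4, 5}: w = 21 > 8, infeasible
  {2, 3, 4, 5}: w = 23 > 8, infeasible
  {1, 2, 3, 4, 5}: w = 27 > 8, infeasible
Best feasible subset: items [4]
Total weight: 6 <= 8, total value: 13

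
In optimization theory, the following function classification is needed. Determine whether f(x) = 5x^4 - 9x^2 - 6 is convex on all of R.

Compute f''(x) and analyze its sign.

f(x) = 5x^4 - 9x^2 - 6
f'(x) = 20x^3 + -18x
f''(x) = 60x^2 + -18
f''(0) = -18 < 0, so not convex near x = 0
Therefore, f is not globally convex on R.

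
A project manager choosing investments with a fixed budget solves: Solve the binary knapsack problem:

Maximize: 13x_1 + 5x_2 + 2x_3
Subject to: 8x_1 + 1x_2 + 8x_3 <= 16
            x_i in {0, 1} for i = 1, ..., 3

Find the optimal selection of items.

Items: item 1 (v=13, w=8), item 2 (v=5, w=1), item 3 (v=2, w=8)
Capacity: 16
Checking all 8 subsets (w = total weight, v = total value):
  {}: w = 0, v = 0
  {1}: w = 8, v = 13
  {2}: w = 1, v = 5
  {3}: w = 8, v = 2
  {1, 2}: w = 9, v = 18
  {1, 3}: w = 16, v = 15
  {2, 3}: w = 9, v = 7
  {1, 2, 3}: w = 17 > 16, infeasible
Best feasible subset: items [1, 2]
Total weight: 9 <= 16, total value: 18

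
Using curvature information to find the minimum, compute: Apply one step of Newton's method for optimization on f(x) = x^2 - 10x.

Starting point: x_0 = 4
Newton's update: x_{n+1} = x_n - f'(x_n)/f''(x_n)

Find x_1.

f(x) = x^2 - 10x
f'(x) = 2x + (-10), f''(x) = 2
Newton step: x_1 = x_0 - f'(x_0)/f''(x_0)
f'(4) = -2
x_1 = 4 - -2/2 = 5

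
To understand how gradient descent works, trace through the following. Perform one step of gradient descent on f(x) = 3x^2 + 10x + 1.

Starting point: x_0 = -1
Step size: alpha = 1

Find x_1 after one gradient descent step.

f(x) = 3x^2 + 10x + 1
f'(x) = 6x + 10
f'(-1) = 6*-1 + (10) = 4
x_1 = x_0 - alpha * f'(x_0) = -1 - 1 * 4 = -5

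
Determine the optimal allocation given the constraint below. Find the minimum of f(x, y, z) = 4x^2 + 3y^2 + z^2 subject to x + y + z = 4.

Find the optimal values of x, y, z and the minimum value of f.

Using Lagrange multipliers on f = 4x^2 + 3y^2 + z^2 with constraint x + y + z = 4:
Conditions: 2*4*x = lambda, 2*3*y = lambda, 2*1*z = lambda
So x = lambda/8, y = lambda/6, z = lambda/2
Substituting into constraint: lambda * (19/24) = 4
lambda = 96/19
x = 12/19, y = 16/19, z = 48/19
Minimum value = 192/19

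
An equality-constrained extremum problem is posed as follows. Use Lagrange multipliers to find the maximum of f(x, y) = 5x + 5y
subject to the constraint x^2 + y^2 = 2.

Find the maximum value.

Set up Lagrange conditions: grad f = lambda * grad g
  5 = 2*lambda*x
  5 = 2*lambda*y
From these: x/y = 5/5, so x = 5t, y = 5t for some t.
Substitute into constraint: (5t)^2 + (5t)^2 = 2
  t^2 * 50 = 2
  t = sqrt(2/50)
Maximum = 5*x + 5*y = (5^2 + 5^2)*t = 50 * sqrt(2/50) = 10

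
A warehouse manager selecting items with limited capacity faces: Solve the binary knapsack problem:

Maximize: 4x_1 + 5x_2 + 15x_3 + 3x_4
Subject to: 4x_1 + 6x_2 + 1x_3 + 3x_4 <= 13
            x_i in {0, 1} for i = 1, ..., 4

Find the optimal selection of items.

Items: item 1 (v=4, w=4), item 2 (v=5, w=6), item 3 (v=15, w=1), item 4 (v=3, w=3)
Capacity: 13
Checking all 16 subsets (w = total weight, v = total value):
  {}: w = 0, v = 0
  {1}: w = 4, v = 4
  {2}: w = 6, v = 5
  {3}: w = 1, v = 15
  {4}: w = 3, v = 3
  {1, 2}: w = 10, v = 9
  {1, 3}: w = 5, v = 19
  {1, 4}: w = 7, v = 7
  {2, 3}: w = 7, v = 20
  {2, 4}: w = 9, v = 8
  {3, 4}: w = 4, v = 18
  {1, 2, 3}: w = 11, v = 24
  {1, 2, 4}: w = 13, v = 12
  {1, 3, 4}: w = 8, v = 22
  {2, 3, 4}: w = 10, v = 23
  {1, 2, 3, 4}: w = 14 > 13, infeasible
Best feasible subset: items [1, 2, 3]
Total weight: 11 <= 13, total value: 24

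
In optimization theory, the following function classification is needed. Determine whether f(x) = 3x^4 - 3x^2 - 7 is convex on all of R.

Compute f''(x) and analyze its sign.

f(x) = 3x^4 - 3x^2 - 7
f'(x) = 12x^3 + -6x
f''(x) = 36x^2 + -6
f''(0) = -6 < 0, so not convex near x = 0
Therefore, f is not globally convex on R.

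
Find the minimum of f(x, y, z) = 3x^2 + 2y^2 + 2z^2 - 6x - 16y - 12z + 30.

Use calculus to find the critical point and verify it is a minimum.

f(x,y,z) = 3x^2 + 2y^2 + 2z^2 - 6x - 16y - 12z + 30
df/dx = 6x + (-6) = 0 => x = 1
df/dy = 4y + (-16) = 0 => y = 4
df/dz = 4z + (-12) = 0 => z = 3
f(1,4,3) = 3*(1)^2 + 2*(4)^2 + 2*(3)^2 + -6*(1) + -16*(4) + -12*(3) + 30 = -23
Hessian is diagonal with entries 6, 4, 4 > 0, confirmed minimum.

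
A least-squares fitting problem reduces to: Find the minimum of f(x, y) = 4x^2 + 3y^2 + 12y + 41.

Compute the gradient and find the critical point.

f(x,y) = 4x^2 + 3y^2 + 12y + 41
df/dx = 8x + (0) = 0  =>  x = 0
df/dy = 6y + (12) = 0  =>  y = -2
f(0, -2) = 4*(0)^2 + 3*(-2)^2 + 12*(-2) + 41 = 29
Hessian is diagonal with entries 8, 6 > 0, so this is a minimum.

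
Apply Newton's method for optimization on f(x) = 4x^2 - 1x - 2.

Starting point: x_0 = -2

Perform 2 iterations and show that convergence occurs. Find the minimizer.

f(x) = 4x^2 - 1x - 2, f'(x) = 8x + (-1), f''(x) = 8
Step 1: f'(-2) = -17, x_1 = -2 - -17/8 = 1/8
Step 2: f'(1/8) = 0, x_2 = 1/8 (converged)
Newton's method converges in 1 step for quadratics.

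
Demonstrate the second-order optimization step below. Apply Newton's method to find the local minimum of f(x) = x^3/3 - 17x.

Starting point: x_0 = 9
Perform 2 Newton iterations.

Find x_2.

f(x) = x^3/3 - 17x
f'(x) = x^2 - 17, f''(x) = 2x
Newton update: x_{n+1} = x_n - (x_n^2 - 17)/(2*x_n)
Step 1: x_0 = 9, f'=64, f''=18, x_1 = 49/9
Step 2: x_1 = 49/9, f'=1024/81, f''=98/9, x_2 = 1889/441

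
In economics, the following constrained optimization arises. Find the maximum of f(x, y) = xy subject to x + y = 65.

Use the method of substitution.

Substitute y = 65 - x into f(x,y) = xy:
g(x) = x(65 - x) = 65x - x^2
g'(x) = 65 - 2x = 0  =>  x = 65/2
y = 65 - 65/2 = 65/2
Maximum value = (65/2) * (65/2) = 4225/4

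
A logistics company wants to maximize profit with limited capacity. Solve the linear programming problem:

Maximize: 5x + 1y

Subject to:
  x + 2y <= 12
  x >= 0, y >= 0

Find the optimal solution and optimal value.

The feasible region has vertices at [(0, 0), (12, 0), (0, 6)].
Checking objective 5x + 1y at each vertex:
  (0, 0): 5*0 + 1*0 = 0
  (12, 0): 5*12 + 1*0 = 60
  (0, 6): 5*0 + 1*6 = 6
Maximum is 60 at (12, 0).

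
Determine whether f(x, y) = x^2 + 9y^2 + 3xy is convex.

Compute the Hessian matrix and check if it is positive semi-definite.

f(x,y) = x^2 + 9y^2 + 3xy
Hessian H = [[2, 3], [3, 18]]
trace(H) = 20, det(H) = 27
Eigenvalues: (20 +/- sqrt(292)) / 2 = 18.54, 1.456
Since both eigenvalues > 0, f is convex.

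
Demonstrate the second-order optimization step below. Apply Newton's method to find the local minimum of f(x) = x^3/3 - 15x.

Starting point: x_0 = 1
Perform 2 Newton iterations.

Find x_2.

f(x) = x^3/3 - 15x
f'(x) = x^2 - 15, f''(x) = 2x
Newton update: x_{n+1} = x_n - (x_n^2 - 15)/(2*x_n)
Step 1: x_0 = 1, f'=-14, f''=2, x_1 = 8
Step 2: x_1 = 8, f'=49, f''=16, x_2 = 79/16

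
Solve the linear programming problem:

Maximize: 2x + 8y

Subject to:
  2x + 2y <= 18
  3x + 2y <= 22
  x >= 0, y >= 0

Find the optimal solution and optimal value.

Feasible vertices: (0, 0), (0, 9), (4, 5), (22/3, 0)
Objective 2x + 8y at each:
  (0, 0): 0
  (0, 9): 72
  (4, 5): 48
  (22/3, 0): 44/3
Maximum is 72 at (0, 9).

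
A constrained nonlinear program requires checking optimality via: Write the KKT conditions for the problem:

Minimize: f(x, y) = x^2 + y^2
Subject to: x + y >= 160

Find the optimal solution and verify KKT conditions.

KKT conditions for min x^2 + y^2 s.t. x + y >= 160:
Stationarity: 2x = mu, 2y = mu
So x = y = mu/2.
Complementary slackness: mu*(x + y - 160) = 0
Primal feasibility: x + y >= 160; dual feasibility: mu >= 0
If mu = 0 then x = y = 0, but 0 + 0 < 160 is infeasible, so the constraint is active.
Constraint active: x + y = 2*(mu/2) = 160 => mu = 160
x = y = 80, f = 12800
Verify: stationarity 2*80 = 160 = mu; primal 80 + 80 = 160 >= 160; dual mu = 160 >= 0; complementary slackness 160*(160 - 160) = 0. All KKT conditions hold.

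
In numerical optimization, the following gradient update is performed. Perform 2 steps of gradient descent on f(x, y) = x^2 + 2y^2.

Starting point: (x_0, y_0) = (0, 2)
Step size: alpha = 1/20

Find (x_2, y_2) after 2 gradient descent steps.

f(x,y) = x^2 + 2y^2
grad_x = 2x + 0y, grad_y = 4y + 0x
Step 1: grad = (0, 8), (0, 8/5)
Step 2: grad = (0, 32/5), (0, 32/25)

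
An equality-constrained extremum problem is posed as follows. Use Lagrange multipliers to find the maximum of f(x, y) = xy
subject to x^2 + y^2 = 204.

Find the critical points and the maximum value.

Lagrange conditions: y = 2*lambda*x and x = 2*lambda*y
If x = 0 then y = 0, violating the constraint, so x, y != 0.
Dividing: y/x = x/y => x^2 = y^2 => y = x or y = -x
Constraint: 2x^2 = 204 => x^2 = 102 => x = +/-sqrt(102)
Critical points: (sqrt(102), sqrt(102)), (-sqrt(102), -sqrt(102)), (sqrt(102), -sqrt(102)), (-sqrt(102), sqrt(102))
  y = x:  xy = x^2 = 102  at (sqrt(102), sqrt(102)) and (-sqrt(102), -sqrt(102))
  y = -x: xy = -x^2 = -102 at (sqrt(102), -sqrt(102)) and (-sqrt(102), sqrt(102))
Maximum xy = 102 at (sqrt(102), sqrt(102)) and (-sqrt(102), -sqrt(102))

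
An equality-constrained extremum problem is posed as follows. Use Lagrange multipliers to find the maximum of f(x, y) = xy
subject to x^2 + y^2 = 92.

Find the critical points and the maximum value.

Lagrange conditions: y = 2*lambda*x and x = 2*lambda*y
If x = 0 then y = 0, violating the constraint, so x, y != 0.
Dividing: y/x = x/y => x^2 = y^2 => y = x or y = -x
Constraint: 2x^2 = 92 => x^2 = 46 => x = +/-sqrt(46)
Critical points: (sqrt(46), sqrt(46)), (-sqrt(46), -sqrt(46)), (sqrt(46), -sqrt(46)), (-sqrt(46), sqrt(46))
  y = x:  xy = x^2 = 46  at (sqrt(46), sqrt(46)) and (-sqrt(46), -sqrt(46))
  y = -x: xy = -x^2 = -46 at (sqrt(46), -sqrt(46)) and (-sqrt(46), sqrt(46))
Maximum xy = 46 at (sqrt(46), sqrt(46)) and (-sqrt(46), -sqrt(46))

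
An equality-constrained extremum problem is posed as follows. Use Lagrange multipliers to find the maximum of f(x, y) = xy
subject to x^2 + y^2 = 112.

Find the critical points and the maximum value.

Lagrange conditions: y = 2*lambda*x and x = 2*lambda*y
If x = 0 then y = 0, violating the constraint, so x, y != 0.
Dividing: y/x = x/y => x^2 = y^2 => y = x or y = -x
Constraint: 2x^2 = 112 => x^2 = 56 => x = +/-sqrt(56)
Critical points: (sqrt(56), sqrt(56)), (-sqrt(56), -sqrt(56)), (sqrt(56), -sqrt(56)), (-sqrt(56), sqrt(56))
  y = x:  xy = x^2 = 56  at (sqrt(56), sqrt(56)) and (-sqrt(56), -sqrt(56))
  y = -x: xy = -x^2 = -56 at (sqrt(56), -sqrt(56)) and (-sqrt(56), sqrt(56))
Maximum xy = 56 at (sqrt(56), sqrt(56)) and (-sqrt(56), -sqrt(56))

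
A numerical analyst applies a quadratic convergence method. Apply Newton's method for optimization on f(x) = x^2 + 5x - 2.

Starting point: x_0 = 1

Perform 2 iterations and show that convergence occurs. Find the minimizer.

f(x) = x^2 + 5x - 2, f'(x) = 2x + (5), f''(x) = 2
Step 1: f'(1) = 7, x_1 = 1 - 7/2 = -5/2
Step 2: f'(-5/2) = 0, x_2 = -5/2 (converged)
Newton's method converges in 1 step for quadratics.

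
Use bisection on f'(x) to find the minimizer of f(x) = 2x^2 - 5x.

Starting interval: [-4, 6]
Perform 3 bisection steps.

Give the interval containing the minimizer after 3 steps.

Finding critical point of f(x) = 2x^2 - 5x using bisection on f'(x) = 4x + -5.
f'(x) = 0 when x = 5/4.
Starting interval: [-4, 6]
Step 1: mid = 1, f'(mid) = -1, new interval = [1, 6]
Step 2: mid = 7/2, f'(mid) = 9, new interval = [1, 7/2]
Step 3: mid = 9/4, f'(mid) = 4, new interval = [1, 9/4]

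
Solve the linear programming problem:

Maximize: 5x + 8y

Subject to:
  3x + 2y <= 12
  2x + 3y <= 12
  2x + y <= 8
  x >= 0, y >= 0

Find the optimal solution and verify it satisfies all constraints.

Feasible vertices: (0, 0), (0, 4), (12/5, 12/5), (4, 0)
Objective 5x + 8y at each vertex:
  (0, 0): 0
  (0, 4): 32
  (12/5, 12/5): 156/5
  (4, 0): 20
Maximum is 32 at (0, 4).
Verify constraints at (x, y) = (0, 4):
  3*0 + 2*4 = 8 <= 12
  2*0 + 3*4 = 12 <= 12 (active)
  2*0 + 1*4 = 4 <= 8
  x = 0 >= 0, y = 4 >= 0. All constraints satisfied.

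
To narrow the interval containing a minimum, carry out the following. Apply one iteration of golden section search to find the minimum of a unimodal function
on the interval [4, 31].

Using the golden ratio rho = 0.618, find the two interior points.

Golden section search on [4, 31].
Golden ratio rho = 0.618 (approx).
Interior points:
  x_1 = 4 + (1-0.618)*27 = 14.3140
  x_2 = 4 + 0.618*27 = 20.6860
Compare f(x_1) and f(x_2) to determine which subinterval to keep.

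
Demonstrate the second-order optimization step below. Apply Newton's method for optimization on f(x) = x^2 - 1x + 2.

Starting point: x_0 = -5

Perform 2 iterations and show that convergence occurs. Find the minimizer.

f(x) = x^2 - 1x + 2, f'(x) = 2x + (-1), f''(x) = 2
Step 1: f'(-5) = -11, x_1 = -5 - -11/2 = 1/2
Step 2: f'(1/2) = 0, x_2 = 1/2 (converged)
Newton's method converges in 1 step for quadratics.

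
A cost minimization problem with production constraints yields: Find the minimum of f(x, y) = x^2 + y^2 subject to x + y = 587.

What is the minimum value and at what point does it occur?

Substitute y = 587 - x into f(x,y) = x^2 + y^2:
g(x) = x^2 + (587 - x)^2 = 2x^2 - 1174x + 344569
g'(x) = 4x - 1174 = 0  =>  x = 587/2
y = 587 - 587/2 = 587/2
Minimum value = (587/2)^2 + (587/2)^2 = 344569/2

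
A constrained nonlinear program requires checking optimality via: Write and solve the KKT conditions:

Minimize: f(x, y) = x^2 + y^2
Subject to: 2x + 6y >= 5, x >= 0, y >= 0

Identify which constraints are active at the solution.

KKT conditions for min x^2 + y^2 s.t. 2x + 6y >= 5, x >= 0, y >= 0:
Stationarity: 2x = mu*2 + mu_x, 2y = mu*6 + mu_y, with mu, mu_x, mu_y >= 0
Complementary slackness: mu*(2x + 6y - 5) = 0, mu_x*x = 0, mu_y*y = 0
(0, 0) is infeasible (2*0 + 6*0 < 5), so if mu = 0 stationarity would force x = mu_x/2 >= 0, y = mu_y/2 >= 0 with mu_x*x = mu_y*y = 0, i.e. x = y = 0: contradiction. Hence mu > 0 and 2x + 6y = 5 is active.
Try x > 0, y > 0 (so mu_x = mu_y = 0): x = 2*mu/2, y = 6*mu/2
Substitute: 2*(2*mu/2) + 6*(6*mu/2) = 5
  mu*40/2 = 5 => mu = 1/4
x* = 1/4 > 0, y* = 3/4 > 0, consistent with mu_x = mu_y = 0.
f is convex and the constraints are linear, so this KKT point is the global minimum.
f* = 5/8
Active constraints: 2x + 6y >= 5 (holds with equality, mu = 1/4 > 0); x >= 0 and y >= 0 are inactive (mu_x = mu_y = 0).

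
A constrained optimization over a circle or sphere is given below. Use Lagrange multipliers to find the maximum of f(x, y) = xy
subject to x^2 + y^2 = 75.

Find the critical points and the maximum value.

Lagrange conditions: y = 2*lambda*x and x = 2*lambda*y
If x = 0 then y = 0, violating the constraint, so x, y != 0.
Dividing: y/x = x/y => x^2 = y^2 => y = x or y = -x
Constraint: 2x^2 = 75 => x^2 = 75/2 => x = +/-sqrt(75/2)
Critical points: (sqrt(75/2), sqrt(75/2)), (-sqrt(75/2), -sqrt(75/2)), (sqrt(75/2), -sqrt(75/2)), (-sqrt(75/2), sqrt(75/2))
  y = x:  xy = x^2 = 75/2  at (sqrt(75/2), sqrt(75/2)) and (-sqrt(75/2), -sqrt(75/2))
  y = -x: xy = -x^2 = -75/2 at (sqrt(75/2), -sqrt(75/2)) and (-sqrt(75/2), sqrt(75/2))
Maximum xy = 75/2 at (sqrt(75/2), sqrt(75/2)) and (-sqrt(75/2), -sqrt(75/2))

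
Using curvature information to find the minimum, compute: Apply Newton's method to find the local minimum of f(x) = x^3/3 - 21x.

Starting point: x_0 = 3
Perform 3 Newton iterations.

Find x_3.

f(x) = x^3/3 - 21x
f'(x) = x^2 - 21, f''(x) = 2x
Newton update: x_{n+1} = x_n - (x_n^2 - 21)/(2*x_n)
Step 1: x_0 = 3, f'=-12, f''=6, x_1 = 5
Step 2: x_1 = 5, f'=4, f''=10, x_2 = 23/5
Step 3: x_2 = 23/5, f'=4/25, f''=46/5, x_3 = 527/115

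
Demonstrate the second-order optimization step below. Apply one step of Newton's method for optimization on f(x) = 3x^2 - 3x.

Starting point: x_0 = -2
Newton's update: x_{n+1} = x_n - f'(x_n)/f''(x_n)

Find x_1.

f(x) = 3x^2 - 3x
f'(x) = 6x + (-3), f''(x) = 6
Newton step: x_1 = x_0 - f'(x_0)/f''(x_0)
f'(-2) = -15
x_1 = -2 - -15/6 = 1/2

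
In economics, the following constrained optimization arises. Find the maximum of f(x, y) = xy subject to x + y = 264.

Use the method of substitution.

Substitute y = 264 - x into f(x,y) = xy:
g(x) = x(264 - x) = 264x - x^2
g'(x) = 264 - 2x = 0  =>  x = 132
y = 264 - 132 = 132
Maximum value = 132 * 132 = 17424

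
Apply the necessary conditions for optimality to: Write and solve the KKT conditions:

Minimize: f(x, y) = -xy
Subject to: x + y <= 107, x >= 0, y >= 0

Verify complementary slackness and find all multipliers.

Problem: min -xy s.t. x + y <= 107 (multiplier lambda), x >= 0 (mu_x), y >= 0 (mu_y)
KKT stationarity: -y + lambda - mu_x = 0, -x + lambda - mu_y = 0, with lambda, mu_x, mu_y >= 0
Complementary slackness: lambda*(x + y - 107) = 0, mu_x*x = 0, mu_y*y = 0
If lambda = 0: y = -mu_x <= 0 and x = -mu_y <= 0 force x = y = 0 with f = 0; but x = y = 107/2 is feasible with f = -11449/4 < 0, so this is not the minimum. Hence lambda > 0 and x + y = 107.
Try x > 0, y > 0 (so mu_x = mu_y = 0): y = lambda, x = lambda => x = y = lambda
x + y = 107 => 2*lambda = 107 => lambda = 107/2
x* = y* = 107/2 > 0, consistent with mu_x = mu_y = 0.
(Any feasible point with x = 0 or y = 0 has f = 0 > -11449/4, so the minimum is not on those boundaries.)
min(-xy) = -11449/4 (i.e. max xy = 11449/4)
Multipliers: lambda = 107/2, mu_x = 0, mu_y = 0
Complementary slackness: lambda*(x + y - 107) = 107/2*(107/2 + 107/2 - 107) = 0, mu_x*x = 0*107/2 = 0, mu_y*y = 0*107/2 = 0. Satisfied.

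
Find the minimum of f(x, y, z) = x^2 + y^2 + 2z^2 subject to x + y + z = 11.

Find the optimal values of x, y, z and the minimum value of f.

Using Lagrange multipliers on f = x^2 + y^2 + 2z^2 with constraint x + y + z = 11:
Conditions: 2*1*x = lambda, 2*1*y = lambda, 2*2*z = lambda
So x = lambda/2, y = lambda/2, z = lambda/4
Substituting into constraint: lambda * (5/4) = 11
lambda = 44/5
x = 22/5, y = 22/5, z = 11/5
Minimum value = 242/5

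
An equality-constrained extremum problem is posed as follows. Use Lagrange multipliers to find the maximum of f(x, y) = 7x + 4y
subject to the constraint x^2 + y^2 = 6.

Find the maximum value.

Set up Lagrange conditions: grad f = lambda * grad g
  7 = 2*lambda*x
  4 = 2*lambda*y
From these: x/y = 7/4, so x = 7t, y = 4t for some t.
Substitute into constraint: (7t)^2 + (4t)^2 = 6
  t^2 * 65 = 6
  t = sqrt(6/65)
Maximum = 7*x + 4*y = (7^2 + 4^2)*t = 65 * sqrt(6/65) = sqrt(390)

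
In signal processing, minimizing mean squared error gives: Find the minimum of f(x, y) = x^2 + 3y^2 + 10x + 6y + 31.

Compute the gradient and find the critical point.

f(x,y) = x^2 + 3y^2 + 10x + 6y + 31
df/dx = 2x + (10) = 0  =>  x = -5
df/dy = 6y + (6) = 0  =>  y = -1
f(-5, -1) = 1*(-5)^2 + 3*(-1)^2 + 10*(-5) + 6*(-1) + 31 = 3
Hessian is diagonal with entries 2, 6 > 0, so this is a minimum.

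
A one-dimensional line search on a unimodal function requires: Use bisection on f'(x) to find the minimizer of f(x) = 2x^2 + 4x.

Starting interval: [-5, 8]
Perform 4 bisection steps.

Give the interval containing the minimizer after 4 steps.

Finding critical point of f(x) = 2x^2 + 4x using bisection on f'(x) = 4x + 4.
f'(x) = 0 when x = -1.
Starting interval: [-5, 8]
Step 1: mid = 3/2, f'(mid) = 10, new interval = [-5, 3/2]
Step 2: mid = -7/4, f'(mid) = -3, new interval = [-7/4, 3/2]
Step 3: mid = -1/8, f'(mid) = 7/2, new interval = [-7/4, -1/8]
Step 4: mid = -15/16, f'(mid) = 1/4, new interval = [-7/4, -15/16]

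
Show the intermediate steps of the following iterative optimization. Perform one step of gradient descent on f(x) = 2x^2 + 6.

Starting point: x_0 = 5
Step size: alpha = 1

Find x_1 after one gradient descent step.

f(x) = 2x^2 + 6
f'(x) = 4x + 0
f'(5) = 4*5 + (0) = 20
x_1 = x_0 - alpha * f'(x_0) = 5 - 1 * 20 = -15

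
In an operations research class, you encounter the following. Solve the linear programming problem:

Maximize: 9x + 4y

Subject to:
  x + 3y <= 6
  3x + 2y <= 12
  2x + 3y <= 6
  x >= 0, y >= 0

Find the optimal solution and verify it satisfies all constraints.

Feasible vertices: (0, 0), (0, 2), (3, 0)
Objective 9x + 4y at each vertex:
  (0, 0): 0
  (0, 2): 8
  (3, 0): 27
Maximum is 27 at (3, 0).
Verify constraints at (x, y) = (3, 0):
  1*3 + 3*0 = 3 <= 6
  3*3 + 2*0 = 9 <= 12
  2*3 + 3*0 = 6 <= 6 (active)
  x = 3 >= 0, y = 0 >= 0. All constraints satisfied.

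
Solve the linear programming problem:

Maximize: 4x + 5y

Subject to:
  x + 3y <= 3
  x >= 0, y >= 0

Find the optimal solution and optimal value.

The feasible region has vertices at [(0, 0), (3, 0), (0, 1)].
Checking objective 4x + 5y at each vertex:
  (0, 0): 4*0 + 5*0 = 0
  (3, 0): 4*3 + 5*0 = 12
  (0, 1): 4*0 + 5*1 = 5
Maximum is 12 at (3, 0).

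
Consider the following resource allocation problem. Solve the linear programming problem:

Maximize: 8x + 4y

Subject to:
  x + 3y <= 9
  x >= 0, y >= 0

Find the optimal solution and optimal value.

The feasible region has vertices at [(0, 0), (9, 0), (0, 3)].
Checking objective 8x + 4y at each vertex:
  (0, 0): 8*0 + 4*0 = 0
  (9, 0): 8*9 + 4*0 = 72
  (0, 3): 8*0 + 4*3 = 12
Maximum is 72 at (9, 0).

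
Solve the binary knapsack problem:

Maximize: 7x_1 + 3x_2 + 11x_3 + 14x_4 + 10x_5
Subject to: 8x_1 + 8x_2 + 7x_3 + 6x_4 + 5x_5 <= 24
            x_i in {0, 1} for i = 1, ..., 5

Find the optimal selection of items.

Items: item 1 (v=7, w=8), item 2 (v=3, w=8), item 3 (v=11, w=7), item 4 (v=14, w=6), item 5 (v=10, w=5)
Capacity: 24
Checking all 32 subsets (w = total weight, v = total value):
  {}: w = 0, v = 0
  {1}: w = 8, v = 7
  {2}: w = 8, v = 3
  {3}: w = 7, v = 11
  {4}: w = 6, v = 14
  {5}: w = 5, v = 10
  {1, 2}: w = 16, v = 10
  {1, 3}: w = 15, v = 18
  {1, 4}: w = 14, v = 21
  {1, 5}: w = 13, v = 17
  {2, 3}: w = 15, v = 14
  {2, 4}: w = 14, v = 17
  {2, 5}: w = 13, v = 13
  {3, 4}: w = 13, v = 25
  {3, 5}: w = 12, v = 21
  {4, 5}: w = 11, v = 24
  {1, 2, 3}: w = 23, v = 21
  {1, 2, 4}: w = 22, v = 24
  {1, 2, 5}: w = 21, v = 20
  {1, 3, 4}: w = 21, v = 32
  {1, 3, 5}: w = 20, v = 28
  {1, 4, 5}: w = 19, v = 31
  {2, 3, 4}: w = 21, v = 28
  {2, 3, 5}: w = 20, v = 24
  {2, 4, 5}: w = 19, v = 27
  {3, 4, 5}: w = 18, v = 35
  {1, 2, 3, 4}: w = 29 > 24, infeasible
  {1, 2, 3, 5}: w = 28 > 24, infeasible
  {1, 2, 4, 5}: w = 27 > 24, infeasible
  {1, 3, 4, 5}: w = 26 > 24, infeasible
  {2, 3, 4, 5}: w = 26 > 24, infeasible
  {1, 2, 3, 4, 5}: w = 34 > 24, infeasible
Best feasible subset: items [3, 4, 5]
Total weight: 18 <= 24, total value: 35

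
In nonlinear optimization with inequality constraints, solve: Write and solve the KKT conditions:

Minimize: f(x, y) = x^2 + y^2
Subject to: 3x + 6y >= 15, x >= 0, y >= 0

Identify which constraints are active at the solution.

KKT conditions for min x^2 + y^2 s.t. 3x + 6y >= 15, x >= 0, y >= 0:
Stationarity: 2x = mu*3 + mu_x, 2y = mu*6 + mu_y, with mu, mu_x, mu_y >= 0
Complementary slackness: mu*(3x + 6y - 15) = 0, mu_x*x = 0, mu_y*y = 0
(0, 0) is infeasible (3*0 + 6*0 < 15), so if mu = 0 stationarity would force x = mu_x/2 >= 0, y = mu_y/2 >= 0 with mu_x*x = mu_y*y = 0, i.e. x = y = 0: contradiction. Hence mu > 0 and 3x + 6y = 15 is active.
Try x > 0, y > 0 (so mu_x = mu_y = 0): x = 3*mu/2, y = 6*mu/2
Substitute: 3*(3*mu/2) + 6*(6*mu/2) = 15
  mu*45/2 = 15 => mu = 2/3
x* = 1 > 0, y* = 2 > 0, consistent with mu_x = mu_y = 0.
f is convex and the constraints are linear, so this KKT point is the global minimum.
f* = 5
Active constraints: 3x + 6y >= 15 (holds with equality, mu = 2/3 > 0); x >= 0 and y >= 0 are inactive (mu_x = mu_y = 0).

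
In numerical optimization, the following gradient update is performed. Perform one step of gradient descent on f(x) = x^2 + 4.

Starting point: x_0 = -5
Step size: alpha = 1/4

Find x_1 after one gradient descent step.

f(x) = x^2 + 4
f'(x) = 2x + 0
f'(-5) = 2*-5 + (0) = -10
x_1 = x_0 - alpha * f'(x_0) = -5 - 1/4 * -10 = -5/2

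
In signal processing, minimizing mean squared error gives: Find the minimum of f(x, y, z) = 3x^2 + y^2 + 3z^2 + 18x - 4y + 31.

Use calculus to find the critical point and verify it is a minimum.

f(x,y,z) = 3x^2 + y^2 + 3z^2 + 18x - 4y + 31
df/dx = 6x + (18) = 0 => x = -3
df/dy = 2y + (-4) = 0 => y = 2
df/dz = 6z + (0) = 0 => z = 0
f(-3,2,0) = 3*(-3)^2 + 1*(2)^2 + 3*(0)^2 + 18*(-3) + -4*(2) + 31 = 0
Hessian is diagonal with entries 6, 2, 6 > 0, confirmed minimum.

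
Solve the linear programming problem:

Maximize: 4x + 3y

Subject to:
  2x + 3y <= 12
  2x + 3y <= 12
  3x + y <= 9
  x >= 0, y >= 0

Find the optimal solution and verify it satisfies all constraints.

Feasible vertices: (0, 0), (0, 4), (15/7, 18/7), (3, 0)
Objective 4x + 3y at each vertex:
  (0, 0): 0
  (0, 4): 12
  (15/7, 18/7): 114/7
  (3, 0): 12
Maximum is 114/7 at (15/7, 18/7).
Verify constraints at (x, y) = (15/7, 18/7):
  2*(15/7) + 3*(18/7) = 12 <= 12 (active)
  2*(15/7) + 3*(18/7) = 12 <= 12 (active)
  3*(15/7) + 1*(18/7) = 9 <= 9 (active)
  x = 15/7 >= 0, y = 18/7 >= 0. All constraints satisfied.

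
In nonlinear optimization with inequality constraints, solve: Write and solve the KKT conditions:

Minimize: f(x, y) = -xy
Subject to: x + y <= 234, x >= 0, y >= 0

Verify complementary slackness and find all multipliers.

Problem: min -xy s.t. x + y <= 234 (multiplier lambda), x >= 0 (mu_x), y >= 0 (mu_y)
KKT stationarity: -y + lambda - mu_x = 0, -x + lambda - mu_y = 0, with lambda, mu_x, mu_y >= 0
Complementary slackness: lambda*(x + y - 234) = 0, mu_x*x = 0, mu_y*y = 0
If lambda = 0: y = -mu_x <= 0 and x = -mu_y <= 0 force x = y = 0 with f = 0; but x = y = 117 is feasible with f = -13689 < 0, so this is not the minimum. Hence lambda > 0 and x + y = 234.
Try x > 0, y > 0 (so mu_x = mu_y = 0): y = lambda, x = lambda => x = y = lambda
x + y = 234 => 2*lambda = 234 => lambda = 117
x* = y* = 117 > 0, consistent with mu_x = mu_y = 0.
(Any feasible point with x = 0 or y = 0 has f = 0 > -13689, so the minimum is not on those boundaries.)
min(-xy) = -13689 (i.e. max xy = 13689)
Multipliers: lambda = 117, mu_x = 0, mu_y = 0
Complementary slackness: lambda*(x + y - 234) = 117*(117 + 117 - 234) = 0, mu_x*x = 0*117 = 0, mu_y*y = 0*117 = 0. Satisfied.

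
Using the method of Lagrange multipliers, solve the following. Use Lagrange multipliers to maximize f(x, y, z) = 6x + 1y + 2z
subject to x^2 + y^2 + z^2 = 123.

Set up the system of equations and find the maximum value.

Lagrange conditions: 6 = 2*lambda*x, 1 = 2*lambda*y, 2 = 2*lambda*z
So x:6 = y:1 = z:2, i.e. x = 6t, y = 1t, z = 2t
Constraint: t^2*(6^2 + 1^2 + 2^2) = 123
  t^2 * 41 = 123  =>  t = sqrt(3)
Maximum = 6*6t + 1*1t + 2*2t = 41*sqrt(3) = sqrt(5043)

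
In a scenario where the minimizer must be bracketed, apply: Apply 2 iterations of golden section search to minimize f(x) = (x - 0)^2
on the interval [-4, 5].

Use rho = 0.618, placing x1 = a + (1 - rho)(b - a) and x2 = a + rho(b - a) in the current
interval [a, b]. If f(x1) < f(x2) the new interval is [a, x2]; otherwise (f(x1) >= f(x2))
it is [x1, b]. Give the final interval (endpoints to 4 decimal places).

Golden section search for min of f(x) = (x - 0)^2 on [-4, 5].
Each step: x1 = a + (1 - rho)(b - a), x2 = a + rho(b - a); if f(x1) < f(x2) keep [a, x2], otherwise keep [x1, b].
Step 1: [-4.0000, 5.0000], x1=-0.5620 (f=0.3158), x2=1.5620 (f=2.4398); f(x1) < f(x2) => keep [-4.0000, 1.5620]
Step 2: [-4.0000, 1.5620], x1=-1.8753 (f=3.5168), x2=-0.5627 (f=0.3166); f(x1) > f(x2) => keep [-1.8753, 1.5620]
Final interval: [-1.8753, 1.5620]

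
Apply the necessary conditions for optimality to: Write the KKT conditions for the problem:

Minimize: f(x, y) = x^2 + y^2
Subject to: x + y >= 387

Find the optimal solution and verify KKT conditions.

KKT conditions for min x^2 + y^2 s.t. x + y >= 387:
Stationarity: 2x = mu, 2y = mu
So x = y = mu/2.
Complementary slackness: mu*(x + y - 387) = 0
Primal feasibility: x + y >= 387; dual feasibility: mu >= 0
If mu = 0 then x = y = 0, but 0 + 0 < 387 is infeasible, so the constraint is active.
Constraint active: x + y = 2*(mu/2) = 387 => mu = 387
x = y = 387/2, f = 149769/2
Verify: stationarity 2*(387/2) = 387 = mu; primal 387/2 + 387/2 = 387 >= 387; dual mu = 387 >= 0; complementary slackness 387*(387 - 387) = 0. All KKT conditions hold.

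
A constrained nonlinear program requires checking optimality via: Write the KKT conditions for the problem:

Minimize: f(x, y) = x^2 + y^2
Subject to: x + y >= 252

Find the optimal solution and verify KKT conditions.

KKT conditions for min x^2 + y^2 s.t. x + y >= 252:
Stationarity: 2x = mu, 2y = mu
So x = y = mu/2.
Complementary slackness: mu*(x + y - 252) = 0
Primal feasibility: x + y >= 252; dual feasibility: mu >= 0
If mu = 0 then x = y = 0, but 0 + 0 < 252 is infeasible, so the constraint is active.
Constraint active: x + y = 2*(mu/2) = 252 => mu = 252
x = y = 126, f = 31752
Verify: stationarity 2*126 = 252 = mu; primal 126 + 126 = 252 >= 252; dual mu = 252 >= 0; complementary slackness 252*(252 - 252) = 0. All KKT conditions hold.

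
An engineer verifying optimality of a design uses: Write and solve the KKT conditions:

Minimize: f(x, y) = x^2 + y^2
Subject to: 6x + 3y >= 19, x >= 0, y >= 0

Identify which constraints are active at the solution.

KKT conditions for min x^2 + y^2 s.t. 6x + 3y >= 19, x >= 0, y >= 0:
Stationarity: 2x = mu*6 + mu_x, 2y = mu*3 + mu_y, with mu, mu_x, mu_y >= 0
Complementary slackness: mu*(6x + 3y - 19) = 0, mu_x*x = 0, mu_y*y = 0
(0, 0) is infeasible (6*0 + 3*0 < 19), so if mu = 0 stationarity would force x = mu_x/2 >= 0, y = mu_y/2 >= 0 with mu_x*x = mu_y*y = 0, i.e. x = y = 0: contradiction. Hence mu > 0 and 6x + 3y = 19 is active.
Try x > 0, y > 0 (so mu_x = mu_y = 0): x = 6*mu/2, y = 3*mu/2
Substitute: 6*(6*mu/2) + 3*(3*mu/2) = 19
  mu*45/2 = 19 => mu = 38/45
x* = 38/15 > 0, y* = 19/15 > 0, consistent with mu_x = mu_y = 0.
f is convex and the constraints are linear, so this KKT point is the global minimum.
f* = 361/45
Active constraints: 6x + 3y >= 19 (holds with equality, mu = 38/45 > 0); x >= 0 and y >= 0 are inactive (mu_x = mu_y = 0).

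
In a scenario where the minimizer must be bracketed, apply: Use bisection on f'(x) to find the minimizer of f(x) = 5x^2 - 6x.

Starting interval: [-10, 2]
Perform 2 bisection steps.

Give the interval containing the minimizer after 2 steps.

Finding critical point of f(x) = 5x^2 - 6x using bisection on f'(x) = 10x + -6.
f'(x) = 0 when x = 3/5.
Starting interval: [-10, 2]
Step 1: mid = -4, f'(mid) = -46, new interval = [-4, 2]
Step 2: mid = -1, f'(mid) = -16, new interval = [-1, 2]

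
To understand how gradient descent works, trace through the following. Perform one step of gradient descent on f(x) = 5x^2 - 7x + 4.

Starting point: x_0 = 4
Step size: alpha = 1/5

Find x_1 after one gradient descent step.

f(x) = 5x^2 - 7x + 4
f'(x) = 10x - 7
f'(4) = 10*4 + (-7) = 33
x_1 = x_0 - alpha * f'(x_0) = 4 - 1/5 * 33 = -13/5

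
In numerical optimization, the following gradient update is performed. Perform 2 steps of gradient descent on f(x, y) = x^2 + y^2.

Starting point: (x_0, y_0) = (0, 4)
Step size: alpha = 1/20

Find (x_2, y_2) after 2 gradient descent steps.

f(x,y) = x^2 + y^2
grad_x = 2x + 0y, grad_y = 2y + 0x
Step 1: grad = (0, 8), (0, 18/5)
Step 2: grad = (0, 36/5), (0, 81/25)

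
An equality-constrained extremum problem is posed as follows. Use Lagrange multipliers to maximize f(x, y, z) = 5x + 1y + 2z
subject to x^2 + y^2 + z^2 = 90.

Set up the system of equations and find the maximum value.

Lagrange conditions: 5 = 2*lambda*x, 1 = 2*lambda*y, 2 = 2*lambda*z
So x:5 = y:1 = z:2, i.e. x = 5t, y = 1t, z = 2t
Constraint: t^2*(5^2 + 1^2 + 2^2) = 90
  t^2 * 30 = 90  =>  t = sqrt(3)
Maximum = 5*5t + 1*1t + 2*2t = 30*sqrt(3) = sqrt(2700)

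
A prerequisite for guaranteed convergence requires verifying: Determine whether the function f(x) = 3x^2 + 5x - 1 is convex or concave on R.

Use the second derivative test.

f(x) = 3x^2 + 5x - 1
f'(x) = 6x + 5
f''(x) = 6
Since f''(x) = 6 > 0 for all x, f is convex on R.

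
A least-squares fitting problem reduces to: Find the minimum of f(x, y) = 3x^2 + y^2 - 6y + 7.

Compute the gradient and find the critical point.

f(x,y) = 3x^2 + y^2 - 6y + 7
df/dx = 6x + (0) = 0  =>  x = 0
df/dy = 2y + (-6) = 0  =>  y = 3
f(0, 3) = 3*(0)^2 + 1*(3)^2 + -6*(3) + 7 = -2
Hessian is diagonal with entries 6, 2 > 0, so this is a minimum.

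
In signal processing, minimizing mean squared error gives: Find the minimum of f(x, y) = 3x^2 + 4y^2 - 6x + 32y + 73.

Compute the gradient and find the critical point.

f(x,y) = 3x^2 + 4y^2 - 6x + 32y + 73
df/dx = 6x + (-6) = 0  =>  x = 1
df/dy = 8y + (32) = 0  =>  y = -4
f(1, -4) = 3*(1)^2 + 4*(-4)^2 + -6*(1) + 32*(-4) + 73 = 6
Hessian is diagonal with entries 6, 8 > 0, so this is a minimum.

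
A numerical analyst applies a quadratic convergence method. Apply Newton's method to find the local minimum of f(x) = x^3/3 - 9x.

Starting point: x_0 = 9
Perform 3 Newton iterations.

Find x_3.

f(x) = x^3/3 - 9x
f'(x) = x^2 - 9, f''(x) = 2x
Newton update: x_{n+1} = x_n - (x_n^2 - 9)/(2*x_n)
Step 1: x_0 = 9, f'=72, f''=18, x_1 = 5
Step 2: x_1 = 5, f'=16, f''=10, x_2 = 17/5
Step 3: x_2 = 17/5, f'=64/25, f''=34/5, x_3 = 257/85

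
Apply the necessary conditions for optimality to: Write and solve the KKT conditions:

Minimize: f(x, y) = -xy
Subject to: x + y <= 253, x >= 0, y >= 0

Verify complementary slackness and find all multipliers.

Problem: min -xy s.t. x + y <= 253 (multiplier lambda), x >= 0 (mu_x), y >= 0 (mu_y)
KKT stationarity: -y + lambda - mu_x = 0, -x + lambda - mu_y = 0, with lambda, mu_x, mu_y >= 0
Complementary slackness: lambda*(x + y - 253) = 0, mu_x*x = 0, mu_y*y = 0
If lambda = 0: y = -mu_x <= 0 and x = -mu_y <= 0 force x = y = 0 with f = 0; but x = y = 253/2 is feasible with f = -64009/4 < 0, so this is not the minimum. Hence lambda > 0 and x + y = 253.
Try x > 0, y > 0 (so mu_x = mu_y = 0): y = lambda, x = lambda => x = y = lambda
x + y = 253 => 2*lambda = 253 => lambda = 253/2
x* = y* = 253/2 > 0, consistent with mu_x = mu_y = 0.
(Any feasible point with x = 0 or y = 0 has f = 0 > -64009/4, so the minimum is not on those boundaries.)
min(-xy) = -64009/4 (i.e. max xy = 64009/4)
Multipliers: lambda = 253/2, mu_x = 0, mu_y = 0
Complementary slackness: lambda*(x + y - 253) = 253/2*(253/2 + 253/2 - 253) = 0, mu_x*x = 0*253/2 = 0, mu_y*y = 0*253/2 = 0. Satisfied.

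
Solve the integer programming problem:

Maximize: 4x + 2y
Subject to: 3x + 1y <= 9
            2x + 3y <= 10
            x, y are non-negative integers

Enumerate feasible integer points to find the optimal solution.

Constraint 1: 3x + 1y <= 9
Constraint 2: 2x + 3y <= 10
Feasible x range (need y >= 0): 0 <= x <= min(9/3, 10/2) => x in {0, ..., 3}.
Enumerate feasible integer points row by row (the coefficient of y is 2 > 0, so for each x the largest feasible y gives the best value):
  x = 0: y <= min((9 - 3*0)/1, (10 - 2*0)/3) => y in {0, ..., 3}; best 4*0 + 2*3 = 6
  x = 1: y <= min((9 - 3*1)/1, (10 - 2*1)/3) => y in {0, ..., 2}; best 4*1 + 2*2 = 8
  x = 2: y <= min((9 - 3*2)/1, (10 - 2*2)/3) => y in {0, ..., 2}; best 4*2 + 2*2 = 12
  x = 3: y <= min((9 - 3*3)/1, (10 - 2*3)/3) => y in {0}; best 4*3 + 2*0 = 12
The maximum 4x + 2y = 12 is achieved at x = 2, y = 2.
(The same value 12 is also attained at (3, 0).)
Check: 3*2 + 1*2 = 8 <= 9 and 2*2 + 3*2 = 10 <= 10.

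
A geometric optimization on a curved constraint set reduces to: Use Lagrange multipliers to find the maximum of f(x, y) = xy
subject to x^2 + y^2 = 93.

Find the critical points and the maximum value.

Lagrange conditions: y = 2*lambda*x and x = 2*lambda*y
If x = 0 then y = 0, violating the constraint, so x, y != 0.
Dividing: y/x = x/y => x^2 = y^2 => y = x or y = -x
Constraint: 2x^2 = 93 => x^2 = 93/2 => x = +/-sqrt(93/2)
Critical points: (sqrt(93/2), sqrt(93/2)), (-sqrt(93/2), -sqrt(93/2)), (sqrt(93/2), -sqrt(93/2)), (-sqrt(93/2), sqrt(93/2))
  y = x:  xy = x^2 = 93/2  at (sqrt(93/2), sqrt(93/2)) and (-sqrt(93/2), -sqrt(93/2))
  y = -x: xy = -x^2 = -93/2 at (sqrt(93/2), -sqrt(93/2)) and (-sqrt(93/2), sqrt(93/2))
Maximum xy = 93/2 at (sqrt(93/2), sqrt(93/2)) and (-sqrt(93/2), -sqrt(93/2))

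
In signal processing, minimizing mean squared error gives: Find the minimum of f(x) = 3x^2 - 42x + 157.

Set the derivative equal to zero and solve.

f(x) = 3x^2 - 42x + 157
f'(x) = 6x + (-42) = 0
x = 42/6 = 7
f(7) = 10
Since f''(x) = 6 > 0, this is a minimum.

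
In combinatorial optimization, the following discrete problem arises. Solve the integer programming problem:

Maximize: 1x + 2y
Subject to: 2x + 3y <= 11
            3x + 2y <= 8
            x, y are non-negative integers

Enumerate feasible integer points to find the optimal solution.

Constraint 1: 2x + 3y <= 11
Constraint 2: 3x + 2y <= 8
Feasible x range (need y >= 0): 0 <= x <= min(11/2, 8/3) => x in {0, ..., 2}.
Enumerate feasible integer points row by row (the coefficient of y is 2 > 0, so for each x the largest feasible y gives the best value):
  x = 0: y <= min((11 - 2*0)/3, (8 - 3*0)/2) => y in {0, ..., 3}; best 1*0 + 2*3 = 6
  x = 1: y <= min((11 - 2*1)/3, (8 - 3*1)/2) => y in {0, ..., 2}; best 1*1 + 2*2 = 5
  x = 2: y <= min((11 - 2*2)/3, (8 - 3*2)/2) => y in {0, ..., 1}; best 1*2 + 2*1 = 4
The maximum 1x + 2y = 6 is achieved at x = 0, y = 3.
Check: 2*0 + 3*3 = 9 <= 11 and 3*0 + 2*3 = 6 <= 8.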